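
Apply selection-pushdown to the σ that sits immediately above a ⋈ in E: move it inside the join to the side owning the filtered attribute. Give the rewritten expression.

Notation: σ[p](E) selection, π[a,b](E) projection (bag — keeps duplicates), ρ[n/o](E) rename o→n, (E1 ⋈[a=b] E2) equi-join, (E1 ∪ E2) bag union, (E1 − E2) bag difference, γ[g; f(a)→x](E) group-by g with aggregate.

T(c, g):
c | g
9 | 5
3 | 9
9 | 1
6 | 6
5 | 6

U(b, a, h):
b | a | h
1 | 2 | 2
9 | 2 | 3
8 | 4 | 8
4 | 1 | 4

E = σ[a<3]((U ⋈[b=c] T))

σ filters on a, owned by the left side.
E' = (σ[a<3](U) ⋈[b=c] T)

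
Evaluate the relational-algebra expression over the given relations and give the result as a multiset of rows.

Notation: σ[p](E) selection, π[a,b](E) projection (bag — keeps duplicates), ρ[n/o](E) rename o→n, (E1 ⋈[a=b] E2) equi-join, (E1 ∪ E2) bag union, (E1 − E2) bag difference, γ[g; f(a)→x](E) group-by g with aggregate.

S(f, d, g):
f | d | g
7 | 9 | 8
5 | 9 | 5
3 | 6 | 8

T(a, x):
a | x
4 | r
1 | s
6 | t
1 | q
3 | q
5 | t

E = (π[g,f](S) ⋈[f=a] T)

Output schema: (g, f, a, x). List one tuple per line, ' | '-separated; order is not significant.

Per-node cardinality:
  S → 3
  π[g,f](S) → 3
  T → 6
  (π[g,f](S) ⋈[f=a] T) → 2

== RESULT ==
g | f | a | x
5 | 5 | 5 | t
8 | 3 | 3 | q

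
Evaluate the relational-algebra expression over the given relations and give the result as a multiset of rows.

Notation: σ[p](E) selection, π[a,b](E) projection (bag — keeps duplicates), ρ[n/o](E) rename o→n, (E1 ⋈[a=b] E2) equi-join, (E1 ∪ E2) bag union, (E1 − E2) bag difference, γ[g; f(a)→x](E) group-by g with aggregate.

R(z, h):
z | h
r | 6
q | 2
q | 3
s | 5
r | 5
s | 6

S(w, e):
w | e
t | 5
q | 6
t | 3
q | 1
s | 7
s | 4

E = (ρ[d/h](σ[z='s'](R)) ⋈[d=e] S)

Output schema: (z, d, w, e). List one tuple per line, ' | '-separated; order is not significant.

Per-node cardinality:
  R → 6
  σ[z='s'](R) → 2
  ρ[d/h](σ[z='s'](R)) → 2
  S → 6
  (ρ[d/h](σ[z='s'](R)) ⋈[d=e] S) → 2

== RESULT ==
z | d | w | e
s | 5 | t | 5
s | 6 | q | 6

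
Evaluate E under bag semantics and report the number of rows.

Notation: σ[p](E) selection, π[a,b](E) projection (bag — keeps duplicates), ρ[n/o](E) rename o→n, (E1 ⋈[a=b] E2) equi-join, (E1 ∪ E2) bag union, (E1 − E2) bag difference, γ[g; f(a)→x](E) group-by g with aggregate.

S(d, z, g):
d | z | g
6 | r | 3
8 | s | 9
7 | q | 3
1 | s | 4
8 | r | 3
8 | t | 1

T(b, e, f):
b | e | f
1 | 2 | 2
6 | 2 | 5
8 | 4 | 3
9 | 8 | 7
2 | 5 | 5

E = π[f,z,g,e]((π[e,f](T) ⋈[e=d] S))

Subexpression sizes:
  T → 5
  π[e,f](T) → 5
  S → 6
  (π[e,f](T) ⋈[e=d] S) → 3
  π[f,z,g,e]((π[e,f](T) ⋈[e=d] S)) → 3

|E| = 3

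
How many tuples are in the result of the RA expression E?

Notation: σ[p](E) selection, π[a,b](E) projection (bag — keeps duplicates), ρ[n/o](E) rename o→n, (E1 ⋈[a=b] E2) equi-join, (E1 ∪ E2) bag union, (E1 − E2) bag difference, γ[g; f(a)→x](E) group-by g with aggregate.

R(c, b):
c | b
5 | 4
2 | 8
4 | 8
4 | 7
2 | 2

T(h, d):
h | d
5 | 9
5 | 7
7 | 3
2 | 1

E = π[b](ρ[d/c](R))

Per-node cardinality:
  R → 5
  ρ[d/c](R) → 5
  π[b](ρ[d/c](R)) → 5

|E| = 5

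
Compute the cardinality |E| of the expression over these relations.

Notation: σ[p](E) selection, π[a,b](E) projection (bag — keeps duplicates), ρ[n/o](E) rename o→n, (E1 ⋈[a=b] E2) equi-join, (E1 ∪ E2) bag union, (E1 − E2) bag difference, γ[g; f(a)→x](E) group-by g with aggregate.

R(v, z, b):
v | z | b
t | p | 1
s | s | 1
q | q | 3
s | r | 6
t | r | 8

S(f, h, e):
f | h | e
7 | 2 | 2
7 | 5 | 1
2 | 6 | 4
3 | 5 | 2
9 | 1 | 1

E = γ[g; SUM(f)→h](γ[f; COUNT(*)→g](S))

Stepwise |·|:
  S → 5
  γ[f; COUNT(*)→g](S) → 4
  γ[g; SUM(f)→h](γ[f; COUNT(*)→g](S)) → 2

|E| = 2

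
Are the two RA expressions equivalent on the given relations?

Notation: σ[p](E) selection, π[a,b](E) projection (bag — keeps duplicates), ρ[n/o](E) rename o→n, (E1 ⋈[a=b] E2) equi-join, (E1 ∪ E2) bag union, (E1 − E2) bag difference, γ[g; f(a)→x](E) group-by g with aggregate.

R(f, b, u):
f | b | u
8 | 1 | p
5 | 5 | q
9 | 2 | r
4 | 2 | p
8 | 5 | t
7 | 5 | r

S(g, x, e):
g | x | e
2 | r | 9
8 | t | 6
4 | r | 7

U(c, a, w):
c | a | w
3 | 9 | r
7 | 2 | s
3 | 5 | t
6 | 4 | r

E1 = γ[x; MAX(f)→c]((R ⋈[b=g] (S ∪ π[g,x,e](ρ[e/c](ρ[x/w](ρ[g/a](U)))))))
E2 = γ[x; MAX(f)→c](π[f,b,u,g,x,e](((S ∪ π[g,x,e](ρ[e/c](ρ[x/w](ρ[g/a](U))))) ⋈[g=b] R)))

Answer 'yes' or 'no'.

E1 row counts bottom-up:
  R → 6
  S → 3
  U → 4
  ρ[g/a](U) → 4
  ρ[x/w](ρ[g/a](U)) → 4
  ρ[e/c](ρ[x/w](ρ[g/a](U))) → 4
  π[g,x,e](ρ[e/c](ρ[x/w](ρ[g/a](U)))) → 4
  (S ∪ π[g,x,e](ρ[e/c](ρ[x/w](ρ[g/a](U))))) → 7
  (R ⋈[b=g] (S ∪ π[g,x,e](ρ[e/c](ρ[x/w](ρ[g/a](U)))))) → 7
  γ[x; MAX(f)→c]((R ⋈[b=g] (S ∪ π[g,x,e](ρ[e/c](ρ[x/w](ρ[g/a](U))))))) → 3
E2 row counts bottom-up:
  S → 3
  U → 4
  ρ[g/a](U) → 4
  ρ[x/w](ρ[g/a](U)) → 4
  ρ[e/c](ρ[x/w](ρ[g/a](U))) → 4
  π[g,x,e](ρ[e/c](ρ[x/w](ρ[g/a](U)))) → 4
  (S ∪ π[g,x,e](ρ[e/c](ρ[x/w](ρ[g/a](U))))) → 7
  R → 6
  ((S ∪ π[g,x,e](ρ[e/c](ρ[x/w](ρ[g/a](U))))) ⋈[g=b] R) → 7
  π[f,b,u,g,x,e](((S ∪ π[g,x,e](ρ[e/c](ρ[x/w](ρ[g/a](U))))) ⋈[g=b] R)) → 7
  γ[x; MAX(f)→c](π[f,b,u,g,x,e](((S ∪ π[g,x,e](ρ[e/c](ρ[x/w](ρ[g/a](U))))) ⋈[g=b] R))) → 3

E1 and E2 produce the same multiset:
x | c
r | 9
s | 9
t | 8

yes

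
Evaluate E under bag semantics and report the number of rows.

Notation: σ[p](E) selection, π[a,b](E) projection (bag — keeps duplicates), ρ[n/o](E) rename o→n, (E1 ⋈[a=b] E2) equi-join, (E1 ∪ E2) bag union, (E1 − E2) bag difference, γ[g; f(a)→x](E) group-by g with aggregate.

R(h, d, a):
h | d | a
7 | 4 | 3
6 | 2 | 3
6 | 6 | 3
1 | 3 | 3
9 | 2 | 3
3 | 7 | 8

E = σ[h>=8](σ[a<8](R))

Subexpression sizes:
  R → 6
  σ[a<8](R) → 5
  σ[h>=8](σ[a<8](R)) → 1

|E| = 1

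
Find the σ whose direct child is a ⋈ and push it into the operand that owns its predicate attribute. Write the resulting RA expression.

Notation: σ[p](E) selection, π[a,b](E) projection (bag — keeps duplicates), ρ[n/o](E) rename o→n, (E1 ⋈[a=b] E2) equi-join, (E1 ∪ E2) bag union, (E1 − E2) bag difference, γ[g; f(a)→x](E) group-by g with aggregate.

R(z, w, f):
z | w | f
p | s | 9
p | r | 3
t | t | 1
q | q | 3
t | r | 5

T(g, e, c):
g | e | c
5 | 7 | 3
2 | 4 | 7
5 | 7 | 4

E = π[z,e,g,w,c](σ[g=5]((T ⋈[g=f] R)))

σ filters on g, owned by the left side.
E' = π[z,e,g,w,c]((σ[g=5](T) ⋈[g=f] R))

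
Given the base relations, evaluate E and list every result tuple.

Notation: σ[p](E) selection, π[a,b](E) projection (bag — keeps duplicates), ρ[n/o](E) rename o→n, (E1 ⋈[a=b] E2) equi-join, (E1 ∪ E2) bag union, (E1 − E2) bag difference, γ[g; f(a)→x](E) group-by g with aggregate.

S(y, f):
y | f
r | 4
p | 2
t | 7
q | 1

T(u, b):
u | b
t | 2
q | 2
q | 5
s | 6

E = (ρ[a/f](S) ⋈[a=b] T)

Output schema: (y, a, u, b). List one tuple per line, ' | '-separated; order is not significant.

Per-node cardinality:
  S → 4
  ρ[a/f](S) → 4
  T → 4
  (ρ[a/f](S) ⋈[a=b] T) → 2

== RESULT ==
y | a | u | b
p | 2 | q | 2
p | 2 | t | 2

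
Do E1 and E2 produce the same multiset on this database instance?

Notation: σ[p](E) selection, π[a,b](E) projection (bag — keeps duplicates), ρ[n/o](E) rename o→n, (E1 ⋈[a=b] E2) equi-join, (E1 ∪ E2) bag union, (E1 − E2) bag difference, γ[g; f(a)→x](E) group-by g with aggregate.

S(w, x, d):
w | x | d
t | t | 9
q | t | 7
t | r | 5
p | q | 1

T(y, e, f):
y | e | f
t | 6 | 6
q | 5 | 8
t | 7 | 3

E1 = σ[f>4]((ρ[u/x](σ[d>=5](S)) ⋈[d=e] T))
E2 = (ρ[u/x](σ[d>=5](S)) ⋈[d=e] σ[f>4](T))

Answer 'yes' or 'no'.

E1 per-node cardinality:
  S → 4
  σ[d>=5](S) → 3
  ρ[u/x](σ[d>=5](S)) → 3
  T → 3
  (ρ[u/x](σ[d>=5](S)) ⋈[d=e] T) → 2
  σ[f>4]((ρ[u/x](σ[d>=5](S)) ⋈[d=e] T)) → 1
E2 per-node cardinality:
  S → 4
  σ[d>=5](S) → 3
  ρ[u/x](σ[d>=5](S)) → 3
  T → 3
  σ[f>4](T) → 2
  (ρ[u/x](σ[d>=5](S)) ⋈[d=e] σ[f>4](T)) → 1

E1 and E2 produce the same multiset:
w | u | d | y | e | f
t | r | 5 | q | 5 | 8

yes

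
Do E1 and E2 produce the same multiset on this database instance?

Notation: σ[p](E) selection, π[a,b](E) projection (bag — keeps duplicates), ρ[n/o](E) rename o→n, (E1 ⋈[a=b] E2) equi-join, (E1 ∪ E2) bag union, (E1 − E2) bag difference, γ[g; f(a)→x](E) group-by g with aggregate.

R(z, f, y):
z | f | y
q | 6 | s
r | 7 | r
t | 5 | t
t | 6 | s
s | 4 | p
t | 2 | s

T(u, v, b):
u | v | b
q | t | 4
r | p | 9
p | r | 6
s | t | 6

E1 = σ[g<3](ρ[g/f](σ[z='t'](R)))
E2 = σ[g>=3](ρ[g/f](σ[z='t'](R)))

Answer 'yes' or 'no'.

E1 stepwise |·|:
  R → 6
  σ[z='t'](R) → 3
  ρ[g/f](σ[z='t'](R)) → 3
  σ[g<3](ρ[g/f](σ[z='t'](R))) → 1
E2 stepwise |·|:
  R → 6
  σ[z='t'](R) → 3
  ρ[g/f](σ[z='t'](R)) → 3
  σ[g>=3](ρ[g/f](σ[z='t'](R))) → 2

E1 result:
z | g | y
t | 2 | s
E2 result:
z | g | y
t | 5 | t
t | 6 | s
Witness: ('t', 2, 's') appears 1× in E1 but 0× in E2.

no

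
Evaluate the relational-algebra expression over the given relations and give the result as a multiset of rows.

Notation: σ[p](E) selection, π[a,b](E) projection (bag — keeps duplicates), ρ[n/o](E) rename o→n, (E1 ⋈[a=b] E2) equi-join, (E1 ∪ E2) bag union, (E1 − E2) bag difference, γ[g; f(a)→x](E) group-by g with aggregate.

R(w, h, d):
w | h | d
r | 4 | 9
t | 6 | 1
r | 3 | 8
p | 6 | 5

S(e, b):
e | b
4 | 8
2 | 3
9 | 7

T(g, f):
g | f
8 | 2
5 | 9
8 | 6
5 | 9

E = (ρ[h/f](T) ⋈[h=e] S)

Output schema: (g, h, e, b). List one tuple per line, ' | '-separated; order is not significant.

Row counts bottom-up:
  T → 4
  ρ[h/f](T) → 4
  S → 3
  (ρ[h/f](T) ⋈[h=e] S) → 3

== RESULT ==
g | h | e | b
5 | 9 | 9 | 7
5 | 9 | 9 | 7
8 | 2 | 2 | 3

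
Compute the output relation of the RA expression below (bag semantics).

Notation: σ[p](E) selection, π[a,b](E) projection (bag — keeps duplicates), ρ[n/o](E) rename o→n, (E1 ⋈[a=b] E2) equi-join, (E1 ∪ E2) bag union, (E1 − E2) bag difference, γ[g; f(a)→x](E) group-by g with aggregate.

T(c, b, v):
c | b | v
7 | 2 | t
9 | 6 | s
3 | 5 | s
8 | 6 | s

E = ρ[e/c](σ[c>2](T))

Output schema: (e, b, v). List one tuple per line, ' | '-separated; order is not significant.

Row counts bottom-up:
  T → 4
  σ[c>2](T) → 4
  ρ[e/c](σ[c>2](T)) → 4

== RESULT ==
e | b | v
3 | 5 | s
7 | 2 | t
8 | 6 | s
9 | 6 | s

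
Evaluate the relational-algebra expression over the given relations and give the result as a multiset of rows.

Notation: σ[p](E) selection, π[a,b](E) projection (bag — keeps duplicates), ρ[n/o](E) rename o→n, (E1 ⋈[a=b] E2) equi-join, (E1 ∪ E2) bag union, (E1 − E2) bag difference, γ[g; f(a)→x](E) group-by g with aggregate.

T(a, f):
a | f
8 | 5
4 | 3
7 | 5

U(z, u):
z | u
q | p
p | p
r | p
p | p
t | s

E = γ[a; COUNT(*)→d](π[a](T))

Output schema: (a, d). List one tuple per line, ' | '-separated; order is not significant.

Row counts bottom-up:
  T → 3
  π[a](T) → 3
  γ[a; COUNT(*)→d](π[a](T)) → 3

== RESULT ==
a | d
4 | 1
7 | 1
8 | 1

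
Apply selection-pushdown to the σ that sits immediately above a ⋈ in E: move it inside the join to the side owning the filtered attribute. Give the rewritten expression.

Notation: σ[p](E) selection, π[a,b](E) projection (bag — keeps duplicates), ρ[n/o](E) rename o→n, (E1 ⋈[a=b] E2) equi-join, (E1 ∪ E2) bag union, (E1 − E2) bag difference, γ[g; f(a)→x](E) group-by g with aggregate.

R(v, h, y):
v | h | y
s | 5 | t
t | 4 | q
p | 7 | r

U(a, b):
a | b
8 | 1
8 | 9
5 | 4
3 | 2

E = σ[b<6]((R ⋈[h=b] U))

σ filters on b, owned by the right side.
E' = (R ⋈[h=b] σ[b<6](U))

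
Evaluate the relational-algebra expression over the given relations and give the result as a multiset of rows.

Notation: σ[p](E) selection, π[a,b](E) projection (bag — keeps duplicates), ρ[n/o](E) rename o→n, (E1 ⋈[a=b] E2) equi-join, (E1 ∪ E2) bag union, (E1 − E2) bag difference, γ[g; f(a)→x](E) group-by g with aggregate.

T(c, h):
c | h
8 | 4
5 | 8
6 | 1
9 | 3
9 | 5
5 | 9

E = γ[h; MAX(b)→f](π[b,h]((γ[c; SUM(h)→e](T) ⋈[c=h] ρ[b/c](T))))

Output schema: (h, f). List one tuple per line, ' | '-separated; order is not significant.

Per-node cardinality:
  T → 6
  γ[c; SUM(h)→e](T) → 4
  T → 6
  ρ[b/c](T) → 6
  (γ[c; SUM(h)→e](T) ⋈[c=h] ρ[b/c](T)) → 3
  π[b,h]((γ[c; SUM(h)→e](T) ⋈[c=h] ρ[b/c](T))) → 3
  γ[h; MAX(b)→f](π[b,h]((γ[c; SUM(h)→e](T) ⋈[c=h] ρ[b/c](T)))) → 3

== RESULT ==
h | f
5 | 9
8 | 5
9 | 5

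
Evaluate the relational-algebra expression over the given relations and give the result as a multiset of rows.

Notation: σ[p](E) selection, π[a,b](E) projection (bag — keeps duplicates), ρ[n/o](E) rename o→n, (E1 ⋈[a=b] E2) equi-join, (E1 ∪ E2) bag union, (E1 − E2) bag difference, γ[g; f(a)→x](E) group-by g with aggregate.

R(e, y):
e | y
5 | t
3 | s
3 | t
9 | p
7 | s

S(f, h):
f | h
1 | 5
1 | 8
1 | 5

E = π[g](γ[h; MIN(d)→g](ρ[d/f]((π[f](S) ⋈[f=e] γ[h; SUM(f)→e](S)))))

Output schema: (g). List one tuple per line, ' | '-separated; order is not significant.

Stepwise |·|:
  S → 3
  π[f](S) → 3
  S → 3
  γ[h; SUM(f)→e](S) → 2
  (π[f](S) ⋈[f=e] γ[h; SUM(f)→e](S)) → 3
  ρ[d/f]((π[f](S) ⋈[f=e] γ[h; SUM(f)→e](S))) → 3
  γ[h; MIN(d)→g](ρ[d/f]((π[f](S) ⋈[f=e] γ[h; SUM(f)→e](S)))) → 1
  π[g](γ[h; MIN(d)→g](ρ[d/f]((π[f](S) ⋈[f=e] γ[h; SUM(f)→e](S))))) → 1

== RESULT ==
g
1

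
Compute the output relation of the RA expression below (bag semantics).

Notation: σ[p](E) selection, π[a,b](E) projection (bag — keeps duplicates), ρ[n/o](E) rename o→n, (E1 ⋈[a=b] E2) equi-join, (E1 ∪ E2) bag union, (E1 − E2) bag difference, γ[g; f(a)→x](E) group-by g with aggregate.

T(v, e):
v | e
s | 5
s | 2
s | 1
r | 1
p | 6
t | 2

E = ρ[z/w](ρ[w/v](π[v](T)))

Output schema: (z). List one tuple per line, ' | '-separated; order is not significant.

Stepwise |·|:
  T → 6
  π[v](T) → 6
  ρ[w/v](π[v](T)) → 6
  ρ[z/w](ρ[w/v](π[v](T))) → 6

== RESULT ==
z
p
r
s
s
s
t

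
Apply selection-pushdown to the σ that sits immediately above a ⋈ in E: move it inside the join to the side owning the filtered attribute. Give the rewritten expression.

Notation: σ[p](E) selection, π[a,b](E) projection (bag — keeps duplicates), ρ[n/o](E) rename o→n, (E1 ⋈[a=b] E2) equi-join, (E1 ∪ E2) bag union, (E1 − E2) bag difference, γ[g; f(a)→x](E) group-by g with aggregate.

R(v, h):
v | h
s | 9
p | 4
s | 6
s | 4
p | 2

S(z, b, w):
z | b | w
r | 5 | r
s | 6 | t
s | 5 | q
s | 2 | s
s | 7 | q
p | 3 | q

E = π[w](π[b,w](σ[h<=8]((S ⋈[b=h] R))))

σ filters on h, owned by the right side.
E' = π[w](π[b,w]((S ⋈[b=h] σ[h<=8](R))))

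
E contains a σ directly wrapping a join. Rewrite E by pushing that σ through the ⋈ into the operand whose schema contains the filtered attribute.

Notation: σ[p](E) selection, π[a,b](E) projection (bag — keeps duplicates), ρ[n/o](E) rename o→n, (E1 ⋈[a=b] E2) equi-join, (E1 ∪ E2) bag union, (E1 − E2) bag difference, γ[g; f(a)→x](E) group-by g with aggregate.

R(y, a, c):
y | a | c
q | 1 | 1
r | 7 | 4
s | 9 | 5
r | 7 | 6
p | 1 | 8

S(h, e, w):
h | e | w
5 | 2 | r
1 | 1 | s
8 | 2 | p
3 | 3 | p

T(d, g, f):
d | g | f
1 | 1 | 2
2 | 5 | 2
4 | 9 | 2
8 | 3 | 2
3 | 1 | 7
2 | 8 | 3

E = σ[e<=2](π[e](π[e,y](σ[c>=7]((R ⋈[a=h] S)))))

σ filters on c, owned by the left side.
E' = σ[e<=2](π[e](π[e,y]((σ[c>=7](R) ⋈[a=h] S))))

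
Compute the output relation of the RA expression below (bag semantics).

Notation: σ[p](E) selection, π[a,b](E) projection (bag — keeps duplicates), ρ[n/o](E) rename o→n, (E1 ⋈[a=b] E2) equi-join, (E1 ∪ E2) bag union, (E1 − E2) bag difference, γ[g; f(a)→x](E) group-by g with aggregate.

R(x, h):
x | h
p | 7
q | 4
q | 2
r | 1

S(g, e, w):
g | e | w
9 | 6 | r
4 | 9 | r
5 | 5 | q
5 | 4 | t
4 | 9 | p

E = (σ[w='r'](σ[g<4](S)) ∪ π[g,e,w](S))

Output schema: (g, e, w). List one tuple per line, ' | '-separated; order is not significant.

Row counts bottom-up:
  S → 5
  σ[g<4](S) → 0
  σ[w='r'](σ[g<4](S)) → 0
  S → 5
  π[g,e,w](S) → 5
  (σ[w='r'](σ[g<4](S)) ∪ π[g,e,w](S)) → 5

== RESULT ==
g | e | w
4 | 9 | p
4 | 9 | r
5 | 4 | t
5 | 5 | q
9 | 6 | r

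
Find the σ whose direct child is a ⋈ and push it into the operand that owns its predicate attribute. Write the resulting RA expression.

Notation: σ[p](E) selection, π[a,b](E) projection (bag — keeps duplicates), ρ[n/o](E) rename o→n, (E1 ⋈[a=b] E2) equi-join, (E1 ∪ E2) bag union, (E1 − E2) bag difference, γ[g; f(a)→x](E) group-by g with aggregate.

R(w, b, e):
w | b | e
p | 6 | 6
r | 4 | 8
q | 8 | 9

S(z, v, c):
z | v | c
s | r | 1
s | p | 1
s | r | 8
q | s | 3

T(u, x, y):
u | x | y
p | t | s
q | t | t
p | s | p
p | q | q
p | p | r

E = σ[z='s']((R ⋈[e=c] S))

σ filters on z, owned by the right side.
E' = (R ⋈[e=c] σ[z='s'](S))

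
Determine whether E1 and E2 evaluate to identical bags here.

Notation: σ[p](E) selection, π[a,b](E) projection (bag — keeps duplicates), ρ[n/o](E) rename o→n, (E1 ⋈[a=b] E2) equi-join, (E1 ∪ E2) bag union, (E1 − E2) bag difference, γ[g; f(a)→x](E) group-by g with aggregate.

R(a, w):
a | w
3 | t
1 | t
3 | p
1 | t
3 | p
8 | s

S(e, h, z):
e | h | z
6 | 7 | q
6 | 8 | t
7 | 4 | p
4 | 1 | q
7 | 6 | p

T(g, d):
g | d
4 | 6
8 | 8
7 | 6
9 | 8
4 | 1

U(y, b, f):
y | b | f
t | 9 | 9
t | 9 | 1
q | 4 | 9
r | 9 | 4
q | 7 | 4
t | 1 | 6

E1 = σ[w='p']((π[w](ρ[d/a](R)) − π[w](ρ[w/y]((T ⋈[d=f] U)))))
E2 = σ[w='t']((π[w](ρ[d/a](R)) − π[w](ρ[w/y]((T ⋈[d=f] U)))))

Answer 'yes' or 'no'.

E1 per-node cardinality:
  R → 6
  ρ[d/a](R) → 6
  π[w](ρ[d/a](R)) → 6
  T → 5
  U → 6
  (T ⋈[d=f] U) → 3
  ρ[w/y]((T ⋈[d=f] U)) → 3
  π[w](ρ[w/y]((T ⋈[d=f] U))) → 3
  (π[w](ρ[d/a](R)) − π[w](ρ[w/y]((T ⋈[d=f] U)))) → 3
  σ[w='p']((π[w](ρ[d/a](R)) − π[w](ρ[w/y]((T ⋈[d=f] U))))) → 2
E2 per-node cardinality:
  R → 6
  ρ[d/a](R) → 6
  π[w](ρ[d/a](R)) → 6
  T → 5
  U → 6
  (T ⋈[d=f] U) → 3
  ρ[w/y]((T ⋈[d=f] U)) → 3
  π[w](ρ[w/y]((T ⋈[d=f] U))) → 3
  (π[w](ρ[d/a](R)) − π[w](ρ[w/y]((T ⋈[d=f] U)))) → 3
  σ[w='t']((π[w](ρ[d/a](R)) − π[w](ρ[w/y]((T ⋈[d=f] U))))) → 0

E1 result:
w
p
p
E2 result:
w
(0 rows)
Witness: ('p',) appears 2× in E1 but 0× in E2.

no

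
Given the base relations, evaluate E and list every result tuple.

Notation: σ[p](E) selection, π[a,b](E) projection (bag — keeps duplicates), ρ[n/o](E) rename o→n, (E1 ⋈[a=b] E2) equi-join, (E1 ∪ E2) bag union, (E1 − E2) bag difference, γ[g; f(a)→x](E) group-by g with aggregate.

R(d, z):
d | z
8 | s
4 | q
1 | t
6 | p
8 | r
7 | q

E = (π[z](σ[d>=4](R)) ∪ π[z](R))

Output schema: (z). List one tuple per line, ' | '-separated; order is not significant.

Stepwise |·|:
  R → 6
  σ[d>=4](R) → 5
  π[z](σ[d>=4](R)) → 5
  R → 6
  π[z](R) → 6
  (π[z](σ[d>=4](R)) ∪ π[z](R)) → 11

== RESULT ==
z
p
p
q
q
q
q
r
r
s
s
t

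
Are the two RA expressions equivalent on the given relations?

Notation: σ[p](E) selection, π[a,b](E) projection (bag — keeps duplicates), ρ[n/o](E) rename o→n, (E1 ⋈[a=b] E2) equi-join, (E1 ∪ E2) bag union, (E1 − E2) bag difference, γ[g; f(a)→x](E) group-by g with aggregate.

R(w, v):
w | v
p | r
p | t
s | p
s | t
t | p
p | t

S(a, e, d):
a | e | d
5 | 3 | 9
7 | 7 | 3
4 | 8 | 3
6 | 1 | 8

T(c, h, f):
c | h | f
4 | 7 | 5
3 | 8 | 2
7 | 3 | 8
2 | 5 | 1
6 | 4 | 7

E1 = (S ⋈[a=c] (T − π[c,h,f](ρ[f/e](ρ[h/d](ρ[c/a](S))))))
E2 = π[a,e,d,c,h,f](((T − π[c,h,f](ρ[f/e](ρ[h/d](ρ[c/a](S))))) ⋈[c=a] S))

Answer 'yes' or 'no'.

E1 subexpression sizes:
  S → 4
  T → 5
  S → 4
  ρ[c/a](S) → 4
  ρ[h/d](ρ[c/a](S)) → 4
  ρ[f/e](ρ[h/d](ρ[c/a](S))) → 4
  π[c,h,f](ρ[f/e](ρ[h/d](ρ[c/a](S)))) → 4
  (T − π[c,h,f](ρ[f/e](ρ[h/d](ρ[c/a](S))))) → 5
  (S ⋈[a=c] (T − π[c,h,f](ρ[f/e](ρ[h/d](ρ[c/a](S)))))) → 3
E2 subexpression sizes:
  T → 5
  S → 4
  ρ[c/a](S) → 4
  ρ[h/d](ρ[c/a](S)) → 4
  ρ[f/e](ρ[h/d](ρ[c/a](S))) → 4
  π[c,h,f](ρ[f/e](ρ[h/d](ρ[c/a](S)))) → 4
  (T − π[c,h,f](ρ[f/e](ρ[h/d](ρ[c/a](S))))) → 5
  S → 4
  ((T − π[c,h,f](ρ[f/e](ρ[h/d](ρ[c/a](S))))) ⋈[c=a] S) → 3
  π[a,e,d,c,h,f](((T − π[c,h,f](ρ[f/e](ρ[h/d](ρ[c/a](S))))) ⋈[c=a] S)) → 3

E1 and E2 produce the same multiset:
a | e | d | c | h | f
4 | 8 | 3 | 4 | 7 | 5
6 | 1 | 8 | 6 | 4 | 7
7 | 7 | 3 | 7 | 3 | 8

yes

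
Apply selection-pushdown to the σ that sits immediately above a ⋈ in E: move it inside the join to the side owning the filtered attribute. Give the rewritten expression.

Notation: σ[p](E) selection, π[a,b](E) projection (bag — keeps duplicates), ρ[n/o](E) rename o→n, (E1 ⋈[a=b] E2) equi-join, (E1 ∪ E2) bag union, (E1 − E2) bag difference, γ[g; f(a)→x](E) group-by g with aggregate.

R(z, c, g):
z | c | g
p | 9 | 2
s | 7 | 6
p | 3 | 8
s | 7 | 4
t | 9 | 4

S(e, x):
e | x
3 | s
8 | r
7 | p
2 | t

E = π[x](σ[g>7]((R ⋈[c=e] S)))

σ filters on g, owned by the left side.
E' = π[x]((σ[g>7](R) ⋈[c=e] S))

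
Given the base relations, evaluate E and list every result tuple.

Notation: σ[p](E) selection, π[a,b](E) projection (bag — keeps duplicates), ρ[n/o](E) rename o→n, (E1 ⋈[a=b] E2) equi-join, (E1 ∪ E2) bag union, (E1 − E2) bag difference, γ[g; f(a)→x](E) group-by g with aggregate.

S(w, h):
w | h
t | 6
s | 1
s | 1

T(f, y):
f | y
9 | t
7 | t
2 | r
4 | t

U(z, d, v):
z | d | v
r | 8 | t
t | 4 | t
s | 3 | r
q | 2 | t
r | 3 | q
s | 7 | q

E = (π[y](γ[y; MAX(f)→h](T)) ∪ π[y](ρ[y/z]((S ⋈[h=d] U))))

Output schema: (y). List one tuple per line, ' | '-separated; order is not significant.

Per-node cardinality:
  T → 4
  γ[y; MAX(f)→h](T) → 2
  π[y](γ[y; MAX(f)→h](T)) → 2
  S → 3
  U → 6
  (S ⋈[h=d] U) → 0
  ρ[y/z]((S ⋈[h=d] U)) → 0
  π[y](ρ[y/z]((S ⋈[h=d] U))) → 0
  (π[y](γ[y; MAX(f)→h](T)) ∪ π[y](ρ[y/z]((S ⋈[h=d] U)))) → 2

== RESULT ==
y
r
t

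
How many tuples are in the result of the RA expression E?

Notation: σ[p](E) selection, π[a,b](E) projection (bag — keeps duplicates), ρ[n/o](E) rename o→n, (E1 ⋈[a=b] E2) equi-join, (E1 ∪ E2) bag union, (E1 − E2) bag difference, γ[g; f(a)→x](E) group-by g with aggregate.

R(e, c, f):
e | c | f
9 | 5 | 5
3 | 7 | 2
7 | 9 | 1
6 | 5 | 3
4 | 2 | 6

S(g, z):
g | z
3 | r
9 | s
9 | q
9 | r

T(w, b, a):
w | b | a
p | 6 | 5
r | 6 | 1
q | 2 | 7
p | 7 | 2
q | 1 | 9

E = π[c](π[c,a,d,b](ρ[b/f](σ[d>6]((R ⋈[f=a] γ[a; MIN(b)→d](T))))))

Per-node cardinality:
  R → 5
  T → 5
  γ[a; MIN(b)→d](T) → 5
  (R ⋈[f=a] γ[a; MIN(b)→d](T)) → 3
  σ[d>6]((R ⋈[f=a] γ[a; MIN(b)→d](T))) → 1
  ρ[b/f](σ[d>6]((R ⋈[f=a] γ[a; MIN(b)→d](T)))) → 1
  π[c,a,d,b](ρ[b/f](σ[d>6]((R ⋈[f=a] γ[a; MIN(b)→d](T))))) → 1
  π[c](π[c,a,d,b](ρ[b/f](σ[d>6]((R ⋈[f=a] γ[a; MIN(b)→d](T)))))) → 1

|E| = 1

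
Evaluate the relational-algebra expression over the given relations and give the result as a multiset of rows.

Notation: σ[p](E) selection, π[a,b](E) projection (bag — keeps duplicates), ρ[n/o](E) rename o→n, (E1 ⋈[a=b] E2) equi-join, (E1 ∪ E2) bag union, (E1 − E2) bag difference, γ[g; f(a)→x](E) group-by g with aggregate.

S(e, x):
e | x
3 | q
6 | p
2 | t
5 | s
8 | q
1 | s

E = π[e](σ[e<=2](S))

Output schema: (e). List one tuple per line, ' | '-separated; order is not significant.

Subexpression sizes:
  S → 6
  σ[e<=2](S) → 2
  π[e](σ[e<=2](S)) → 2

== RESULT ==
e
1
2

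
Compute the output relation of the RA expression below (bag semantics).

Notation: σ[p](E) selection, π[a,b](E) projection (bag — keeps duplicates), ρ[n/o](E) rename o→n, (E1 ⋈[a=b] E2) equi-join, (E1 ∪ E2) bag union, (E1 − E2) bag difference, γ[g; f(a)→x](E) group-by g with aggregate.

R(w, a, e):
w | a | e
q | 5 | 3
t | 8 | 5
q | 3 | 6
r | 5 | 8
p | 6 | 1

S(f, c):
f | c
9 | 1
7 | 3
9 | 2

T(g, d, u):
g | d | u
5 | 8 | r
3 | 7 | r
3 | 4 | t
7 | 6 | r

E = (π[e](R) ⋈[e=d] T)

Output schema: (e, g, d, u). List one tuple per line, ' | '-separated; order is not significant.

Stepwise |·|:
  R → 5
  π[e](R) → 5
  T → 4
  (π[e](R) ⋈[e=d] T) → 2

== RESULT ==
e | g | d | u
6 | 7 | 6 | r
8 | 5 | 8 | r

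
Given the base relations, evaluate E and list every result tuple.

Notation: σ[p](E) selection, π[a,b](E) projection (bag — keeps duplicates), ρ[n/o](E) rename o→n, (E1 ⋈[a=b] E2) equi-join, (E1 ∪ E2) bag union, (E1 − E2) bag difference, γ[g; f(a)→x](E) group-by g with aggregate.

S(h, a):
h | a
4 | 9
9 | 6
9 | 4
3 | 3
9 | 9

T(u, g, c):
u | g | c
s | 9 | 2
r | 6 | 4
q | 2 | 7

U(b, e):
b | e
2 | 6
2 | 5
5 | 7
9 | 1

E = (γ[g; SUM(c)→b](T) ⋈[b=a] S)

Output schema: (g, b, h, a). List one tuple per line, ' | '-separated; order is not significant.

Row counts bottom-up:
  T → 3
  γ[g; SUM(c)→b](T) → 3
  S → 5
  (γ[g; SUM(c)→b](T) ⋈[b=a] S) → 1

== RESULT ==
g | b | h | a
6 | 4 | 9 | 4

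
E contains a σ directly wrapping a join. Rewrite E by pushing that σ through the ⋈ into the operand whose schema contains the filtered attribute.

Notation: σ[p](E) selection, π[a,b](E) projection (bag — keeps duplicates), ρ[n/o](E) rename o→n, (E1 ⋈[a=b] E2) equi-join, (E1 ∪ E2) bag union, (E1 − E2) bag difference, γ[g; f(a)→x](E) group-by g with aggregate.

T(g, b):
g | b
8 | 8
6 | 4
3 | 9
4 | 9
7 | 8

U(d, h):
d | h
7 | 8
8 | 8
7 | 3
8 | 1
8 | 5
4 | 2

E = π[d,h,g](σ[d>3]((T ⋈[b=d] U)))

σ filters on d, owned by the right side.
E' = π[d,h,g]((T ⋈[b=d] σ[d>3](U)))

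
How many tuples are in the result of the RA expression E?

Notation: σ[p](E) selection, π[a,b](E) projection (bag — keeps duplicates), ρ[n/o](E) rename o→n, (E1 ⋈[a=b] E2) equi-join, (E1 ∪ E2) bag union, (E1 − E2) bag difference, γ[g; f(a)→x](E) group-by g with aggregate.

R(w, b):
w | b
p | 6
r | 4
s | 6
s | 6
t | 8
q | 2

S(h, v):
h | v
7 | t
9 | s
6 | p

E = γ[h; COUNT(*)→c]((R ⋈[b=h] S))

Row counts bottom-up:
  R → 6
  S → 3
  (R ⋈[b=h] S) → 3
  γ[h; COUNT(*)→c]((R ⋈[b=h] S)) → 1

|E| = 1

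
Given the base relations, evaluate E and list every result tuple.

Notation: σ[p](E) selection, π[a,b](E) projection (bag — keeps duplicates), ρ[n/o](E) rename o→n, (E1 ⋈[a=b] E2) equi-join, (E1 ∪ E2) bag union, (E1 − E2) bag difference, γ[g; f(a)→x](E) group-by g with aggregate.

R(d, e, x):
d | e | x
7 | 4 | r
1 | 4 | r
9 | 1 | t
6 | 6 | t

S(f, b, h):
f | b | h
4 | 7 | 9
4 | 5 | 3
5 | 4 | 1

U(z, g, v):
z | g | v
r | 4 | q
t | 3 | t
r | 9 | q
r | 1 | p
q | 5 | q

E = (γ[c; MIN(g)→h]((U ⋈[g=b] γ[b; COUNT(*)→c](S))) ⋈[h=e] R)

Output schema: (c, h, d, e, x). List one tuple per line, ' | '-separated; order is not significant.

Stepwise |·|:
  U → 5
  S → 3
  γ[b; COUNT(*)→c](S) → 3
  (U ⋈[g=b] γ[b; COUNT(*)→c](S)) → 2
  γ[c; MIN(g)→h]((U ⋈[g=b] γ[b; COUNT(*)→c](S))) → 1
  R → 4
  (γ[c; MIN(g)→h]((U ⋈[g=b] γ[b; COUNT(*)→c](S))) ⋈[h=e] R) → 2

== RESULT ==
c | h | d | e | x
1 | 4 | 1 | 4 | r
1 | 4 | 7 | 4 | r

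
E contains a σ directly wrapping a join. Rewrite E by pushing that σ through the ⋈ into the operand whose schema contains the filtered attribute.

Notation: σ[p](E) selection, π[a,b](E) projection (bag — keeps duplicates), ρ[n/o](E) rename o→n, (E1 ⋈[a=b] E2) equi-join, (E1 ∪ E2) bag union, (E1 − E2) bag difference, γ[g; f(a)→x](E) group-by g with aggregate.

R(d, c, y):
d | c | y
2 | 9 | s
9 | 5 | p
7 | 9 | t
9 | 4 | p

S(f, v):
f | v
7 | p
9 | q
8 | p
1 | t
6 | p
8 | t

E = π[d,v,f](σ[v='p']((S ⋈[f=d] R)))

σ filters on v, owned by the left side.
E' = π[d,v,f]((σ[v='p'](S) ⋈[f=d] R))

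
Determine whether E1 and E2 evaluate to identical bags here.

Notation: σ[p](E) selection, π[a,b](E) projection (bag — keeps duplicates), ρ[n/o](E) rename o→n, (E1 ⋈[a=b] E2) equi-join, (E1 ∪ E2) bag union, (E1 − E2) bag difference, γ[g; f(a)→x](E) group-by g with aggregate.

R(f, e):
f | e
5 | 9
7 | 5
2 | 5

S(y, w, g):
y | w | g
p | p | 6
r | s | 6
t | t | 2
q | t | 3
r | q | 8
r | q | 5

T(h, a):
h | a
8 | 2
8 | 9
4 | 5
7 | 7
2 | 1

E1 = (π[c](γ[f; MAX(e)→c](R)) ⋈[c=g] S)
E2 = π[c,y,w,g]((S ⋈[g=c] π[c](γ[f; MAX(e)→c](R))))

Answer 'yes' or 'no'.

E1 stepwise |·|:
  R → 3
  γ[f; MAX(e)→c](R) → 3
  π[c](γ[f; MAX(e)→c](R)) → 3
  S → 6
  (π[c](γ[f; MAX(e)→c](R)) ⋈[c=g] S) → 2
E2 stepwise |·|:
  S → 6
  R → 3
  γ[f; MAX(e)→c](R) → 3
  π[c](γ[f; MAX(e)→c](R)) → 3
  (S ⋈[g=c] π[c](γ[f; MAX(e)→c](R))) → 2
  π[c,y,w,g]((S ⋈[g=c] π[c](γ[f; MAX(e)→c](R)))) → 2

E1 and E2 produce the same multiset:
c | y | w | g
5 | r | q | 5
5 | r | q | 5

yes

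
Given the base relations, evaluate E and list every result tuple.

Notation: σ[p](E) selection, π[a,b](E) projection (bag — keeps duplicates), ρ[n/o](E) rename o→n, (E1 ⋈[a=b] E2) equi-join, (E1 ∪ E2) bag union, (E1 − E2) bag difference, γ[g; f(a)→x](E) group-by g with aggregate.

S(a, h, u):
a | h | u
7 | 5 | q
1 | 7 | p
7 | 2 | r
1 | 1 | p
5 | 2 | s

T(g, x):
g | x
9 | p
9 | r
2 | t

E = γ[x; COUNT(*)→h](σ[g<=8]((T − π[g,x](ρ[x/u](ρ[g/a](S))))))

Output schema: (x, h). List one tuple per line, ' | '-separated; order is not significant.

Per-node cardinality:
  T → 3
  S → 5
  ρ[g/a](S) → 5
  ρ[x/u](ρ[g/a](S)) → 5
  π[g,x](ρ[x/u](ρ[g/a](S))) → 5
  (T − π[g,x](ρ[x/u](ρ[g/a](S)))) → 3
  σ[g<=8]((T − π[g,x](ρ[x/u](ρ[g/a](S))))) → 1
  γ[x; COUNT(*)→h](σ[g<=8]((T − π[g,x](ρ[x/u](ρ[g/a](S)))))) → 1

== RESULT ==
x | h
t | 1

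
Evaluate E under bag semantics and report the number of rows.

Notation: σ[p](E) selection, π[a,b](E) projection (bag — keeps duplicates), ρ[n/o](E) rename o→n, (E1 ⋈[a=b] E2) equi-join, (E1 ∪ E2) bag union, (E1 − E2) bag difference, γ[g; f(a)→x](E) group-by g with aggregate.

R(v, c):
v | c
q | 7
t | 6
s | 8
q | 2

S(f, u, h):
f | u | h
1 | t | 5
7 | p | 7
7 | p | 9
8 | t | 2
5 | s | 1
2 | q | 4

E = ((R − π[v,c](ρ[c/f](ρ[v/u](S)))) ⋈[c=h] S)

Per-node cardinality:
  R → 4
  S → 6
  ρ[v/u](S) → 6
  ρ[c/f](ρ[v/u](S)) → 6
  π[v,c](ρ[c/f](ρ[v/u](S))) → 6
  (R − π[v,c](ρ[c/f](ρ[v/u](S)))) → 3
  S → 6
  ((R − π[v,c](ρ[c/f](ρ[v/u](S)))) ⋈[c=h] S) → 1

|E| = 1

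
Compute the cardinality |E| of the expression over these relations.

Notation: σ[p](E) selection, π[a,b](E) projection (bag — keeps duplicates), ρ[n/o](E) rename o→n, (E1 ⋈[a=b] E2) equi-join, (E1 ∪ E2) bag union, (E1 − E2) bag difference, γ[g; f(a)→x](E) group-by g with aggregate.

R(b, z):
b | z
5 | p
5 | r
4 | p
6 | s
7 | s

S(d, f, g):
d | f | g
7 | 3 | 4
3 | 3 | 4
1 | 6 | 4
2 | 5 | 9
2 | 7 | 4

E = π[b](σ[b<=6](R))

Per-node cardinality:
  R → 5
  σ[b<=6](R) → 4
  π[b](σ[b<=6](R)) → 4

|E| = 4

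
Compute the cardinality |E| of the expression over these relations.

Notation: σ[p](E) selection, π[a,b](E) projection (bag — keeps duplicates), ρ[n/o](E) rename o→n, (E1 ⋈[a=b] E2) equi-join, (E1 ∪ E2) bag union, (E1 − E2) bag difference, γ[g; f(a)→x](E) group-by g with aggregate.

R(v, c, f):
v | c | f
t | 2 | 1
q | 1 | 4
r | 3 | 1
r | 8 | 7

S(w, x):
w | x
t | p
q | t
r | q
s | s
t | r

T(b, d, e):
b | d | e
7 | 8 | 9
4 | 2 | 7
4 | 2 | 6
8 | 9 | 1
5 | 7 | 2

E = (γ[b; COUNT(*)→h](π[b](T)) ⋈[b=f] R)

Row counts bottom-up:
  T → 5
  π[b](T) → 5
  γ[b; COUNT(*)→h](π[b](T)) → 4
  R → 4
  (γ[b; COUNT(*)→h](π[b](T)) ⋈[b=f] R) → 2

|E| = 2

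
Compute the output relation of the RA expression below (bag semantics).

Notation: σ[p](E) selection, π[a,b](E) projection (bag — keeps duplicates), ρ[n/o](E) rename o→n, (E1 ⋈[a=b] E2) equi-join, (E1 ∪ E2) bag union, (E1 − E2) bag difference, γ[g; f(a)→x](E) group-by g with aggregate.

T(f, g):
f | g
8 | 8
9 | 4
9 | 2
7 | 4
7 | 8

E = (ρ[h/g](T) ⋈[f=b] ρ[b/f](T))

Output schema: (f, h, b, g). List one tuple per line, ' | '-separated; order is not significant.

Per-node cardinality:
  T → 5
  ρ[h/g](T) → 5
  T → 5
  ρ[b/f](T) → 5
  (ρ[h/g](T) ⋈[f=b] ρ[b/f](T)) → 9

== RESULT ==
f | h | b | g
7 | 4 | 7 | 4
7 | 4 | 7 | 8
7 | 8 | 7 | 4
7 | 8 | 7 | 8
8 | 8 | 8 | 8
9 | 2 | 9 | 2
9 | 2 | 9 | 4
9 | 4 | 9 | 2
9 | 4 | 9 | 4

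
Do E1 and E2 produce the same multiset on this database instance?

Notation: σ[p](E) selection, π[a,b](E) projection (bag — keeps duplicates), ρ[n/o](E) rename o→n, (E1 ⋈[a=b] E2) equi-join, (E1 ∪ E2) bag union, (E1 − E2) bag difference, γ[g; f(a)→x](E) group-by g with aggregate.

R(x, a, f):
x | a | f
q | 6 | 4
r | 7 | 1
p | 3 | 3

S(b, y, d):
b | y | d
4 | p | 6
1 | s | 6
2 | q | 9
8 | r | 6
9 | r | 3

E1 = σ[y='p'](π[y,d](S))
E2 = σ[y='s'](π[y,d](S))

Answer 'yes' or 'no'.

E1 subexpression sizes:
  S → 5
  π[y,d](S) → 5
  σ[y='p'](π[y,d](S)) → 1
E2 subexpression sizes:
  S → 5
  π[y,d](S) → 5
  σ[y='s'](π[y,d](S)) → 1

E1 result:
y | d
p | 6
E2 result:
y | d
s | 6
Witness: ('s', 6) appears 0× in E1 but 1× in E2.

no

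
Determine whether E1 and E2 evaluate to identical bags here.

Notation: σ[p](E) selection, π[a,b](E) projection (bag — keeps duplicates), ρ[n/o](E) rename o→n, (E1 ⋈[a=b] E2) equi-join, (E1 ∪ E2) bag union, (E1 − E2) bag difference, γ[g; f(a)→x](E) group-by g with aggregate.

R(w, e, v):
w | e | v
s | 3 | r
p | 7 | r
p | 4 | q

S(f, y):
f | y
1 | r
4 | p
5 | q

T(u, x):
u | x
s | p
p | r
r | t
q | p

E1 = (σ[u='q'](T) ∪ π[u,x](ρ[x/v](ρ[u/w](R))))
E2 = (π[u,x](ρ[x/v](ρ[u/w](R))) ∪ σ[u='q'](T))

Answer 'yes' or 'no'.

E1 row counts bottom-up:
  T → 4
  σ[u='q'](T) → 1
  R → 3
  ρ[u/w](R) → 3
  ρ[x/v](ρ[u/w](R)) → 3
  π[u,x](ρ[x/v](ρ[u/w](R))) → 3
  (σ[u='q'](T) ∪ π[u,x](ρ[x/v](ρ[u/w](R)))) → 4
E2 row counts bottom-up:
  R → 3
  ρ[u/w](R) → 3
  ρ[x/v](ρ[u/w](R)) → 3
  π[u,x](ρ[x/v](ρ[u/w](R))) → 3
  T → 4
  σ[u='q'](T) → 1
  (π[u,x](ρ[x/v](ρ[u/w](R))) ∪ σ[u='q'](T)) → 4

E1 and E2 produce the same multiset:
u | x
p | q
p | r
q | p
s | r

yes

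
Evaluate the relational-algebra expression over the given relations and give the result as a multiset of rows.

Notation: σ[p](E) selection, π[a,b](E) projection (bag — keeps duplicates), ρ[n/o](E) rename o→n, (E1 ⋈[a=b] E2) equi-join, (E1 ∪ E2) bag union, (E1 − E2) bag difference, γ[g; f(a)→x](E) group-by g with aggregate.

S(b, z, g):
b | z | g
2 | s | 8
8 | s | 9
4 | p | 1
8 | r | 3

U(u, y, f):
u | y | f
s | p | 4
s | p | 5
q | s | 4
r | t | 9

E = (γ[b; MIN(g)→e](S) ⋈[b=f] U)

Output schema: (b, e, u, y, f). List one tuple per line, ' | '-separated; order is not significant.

Stepwise |·|:
  S → 4
  γ[b; MIN(g)→e](S) → 3
  U → 4
  (γ[b; MIN(g)→e](S) ⋈[b=f] U) → 2

== RESULT ==
b | e | u | y | f
4 | 1 | q | s | 4
4 | 1 | s | p | 4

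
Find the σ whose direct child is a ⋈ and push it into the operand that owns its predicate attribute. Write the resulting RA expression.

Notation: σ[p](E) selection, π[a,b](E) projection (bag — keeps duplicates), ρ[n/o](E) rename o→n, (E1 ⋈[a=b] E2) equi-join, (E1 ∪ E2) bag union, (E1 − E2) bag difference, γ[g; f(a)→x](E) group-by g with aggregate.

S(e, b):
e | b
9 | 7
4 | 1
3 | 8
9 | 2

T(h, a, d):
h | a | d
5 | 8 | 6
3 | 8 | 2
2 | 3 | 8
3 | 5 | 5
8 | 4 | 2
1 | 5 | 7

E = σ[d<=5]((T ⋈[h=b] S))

σ filters on d, owned by the left side.
E' = (σ[d<=5](T) ⋈[h=b] S)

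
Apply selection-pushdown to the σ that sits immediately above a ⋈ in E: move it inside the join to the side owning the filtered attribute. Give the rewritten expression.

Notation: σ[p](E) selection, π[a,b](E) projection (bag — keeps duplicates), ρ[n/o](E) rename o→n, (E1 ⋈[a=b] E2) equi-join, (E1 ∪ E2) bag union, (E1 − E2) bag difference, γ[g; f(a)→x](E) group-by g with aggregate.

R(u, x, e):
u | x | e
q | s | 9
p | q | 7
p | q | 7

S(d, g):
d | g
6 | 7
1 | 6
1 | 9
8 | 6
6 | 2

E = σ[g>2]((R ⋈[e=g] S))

σ filters on g, owned by the right side.
E' = (R ⋈[e=g] σ[g>2](S))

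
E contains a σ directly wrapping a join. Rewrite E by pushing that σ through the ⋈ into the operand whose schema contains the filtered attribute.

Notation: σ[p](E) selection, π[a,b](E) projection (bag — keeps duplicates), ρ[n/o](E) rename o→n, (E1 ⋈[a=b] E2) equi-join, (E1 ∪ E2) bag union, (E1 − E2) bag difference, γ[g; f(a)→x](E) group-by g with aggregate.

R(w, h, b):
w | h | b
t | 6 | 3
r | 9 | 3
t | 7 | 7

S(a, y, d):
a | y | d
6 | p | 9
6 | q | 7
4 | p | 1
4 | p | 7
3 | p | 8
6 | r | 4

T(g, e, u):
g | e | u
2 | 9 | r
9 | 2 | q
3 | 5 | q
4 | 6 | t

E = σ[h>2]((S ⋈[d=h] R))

σ filters on h, owned by the right side.
E' = (S ⋈[d=h] σ[h>2](R))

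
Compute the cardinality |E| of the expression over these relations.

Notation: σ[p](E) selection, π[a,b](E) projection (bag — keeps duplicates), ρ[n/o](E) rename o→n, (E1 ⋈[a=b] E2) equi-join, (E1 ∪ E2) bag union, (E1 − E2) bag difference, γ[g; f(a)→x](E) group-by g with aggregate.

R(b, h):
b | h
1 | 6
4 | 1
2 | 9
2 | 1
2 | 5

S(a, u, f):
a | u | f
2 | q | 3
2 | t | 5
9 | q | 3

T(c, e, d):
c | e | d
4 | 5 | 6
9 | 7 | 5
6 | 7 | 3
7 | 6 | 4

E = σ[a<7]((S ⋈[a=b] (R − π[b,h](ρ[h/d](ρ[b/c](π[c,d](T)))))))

Stepwise |·|:
  S → 3
  R → 5
  T → 4
  π[c,d](T) → 4
  ρ[b/c](π[c,d](T)) → 4
  ρ[h/d](ρ[b/c](π[c,d](T))) → 4
  π[b,h](ρ[h/d](ρ[b/c](π[c,d](T)))) → 4
  (R − π[b,h](ρ[h/d](ρ[b/c](π[c,d](T))))) → 5
  (S ⋈[a=b] (R − π[b,h](ρ[h/d](ρ[b/c](π[c,d](T)))))) → 6
  σ[a<7]((S ⋈[a=b] (R − π[b,h](ρ[h/d](ρ[b/c](π[c,d](T))))))) → 6

|E| = 6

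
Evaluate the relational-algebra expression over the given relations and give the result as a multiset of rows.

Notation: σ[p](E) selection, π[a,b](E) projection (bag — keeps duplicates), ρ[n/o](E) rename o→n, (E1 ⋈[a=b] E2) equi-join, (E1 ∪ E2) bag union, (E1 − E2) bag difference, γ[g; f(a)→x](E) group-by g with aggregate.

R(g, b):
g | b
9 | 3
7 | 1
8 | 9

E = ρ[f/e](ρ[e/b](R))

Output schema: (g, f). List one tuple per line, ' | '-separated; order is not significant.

Stepwise |·|:
  R → 3
  ρ[e/b](R) → 3
  ρ[f/e](ρ[e/b](R)) → 3

== RESULT ==
g | f
7 | 1
8 | 9
9 | 3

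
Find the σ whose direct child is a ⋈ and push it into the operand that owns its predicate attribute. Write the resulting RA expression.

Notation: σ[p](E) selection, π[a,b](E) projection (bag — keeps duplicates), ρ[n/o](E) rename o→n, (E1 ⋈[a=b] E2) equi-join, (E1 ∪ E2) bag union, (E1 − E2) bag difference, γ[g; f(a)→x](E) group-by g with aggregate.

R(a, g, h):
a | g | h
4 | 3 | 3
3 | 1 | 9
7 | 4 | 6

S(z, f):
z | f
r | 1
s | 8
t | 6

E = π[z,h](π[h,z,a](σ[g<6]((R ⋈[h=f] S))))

σ filters on g, owned by the left side.
E' = π[z,h](π[h,z,a]((σ[g<6](R) ⋈[h=f] S)))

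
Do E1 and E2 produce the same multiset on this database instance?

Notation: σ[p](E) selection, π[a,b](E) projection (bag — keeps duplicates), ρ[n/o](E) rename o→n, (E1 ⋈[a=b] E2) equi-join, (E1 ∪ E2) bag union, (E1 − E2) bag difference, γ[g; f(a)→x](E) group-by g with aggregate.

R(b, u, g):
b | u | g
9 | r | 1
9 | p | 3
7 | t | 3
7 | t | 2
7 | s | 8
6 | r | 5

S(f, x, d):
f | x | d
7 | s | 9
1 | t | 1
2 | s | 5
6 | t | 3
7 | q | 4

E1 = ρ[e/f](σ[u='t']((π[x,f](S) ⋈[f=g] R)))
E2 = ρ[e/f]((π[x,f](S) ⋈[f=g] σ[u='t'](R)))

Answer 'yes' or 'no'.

E1 per-node cardinality:
  S → 5
  π[x,f](S) → 5
  R → 6
  (π[x,f](S) ⋈[f=g] R) → 2
  σ[u='t']((π[x,f](S) ⋈[f=g] R)) → 1
  ρ[e/f](σ[u='t']((π[x,f](S) ⋈[f=g] R))) → 1
E2 per-node cardinality:
  S → 5
  π[x,f](S) → 5
  R → 6
  σ[u='t'](R) → 2
  (π[x,f](S) ⋈[f=g] σ[u='t'](R)) → 1
  ρ[e/f]((π[x,f](S) ⋈[f=g] σ[u='t'](R))) → 1

E1 and E2 produce the same multiset:
x | e | b | u | g
s | 2 | 7 | t | 2

yes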